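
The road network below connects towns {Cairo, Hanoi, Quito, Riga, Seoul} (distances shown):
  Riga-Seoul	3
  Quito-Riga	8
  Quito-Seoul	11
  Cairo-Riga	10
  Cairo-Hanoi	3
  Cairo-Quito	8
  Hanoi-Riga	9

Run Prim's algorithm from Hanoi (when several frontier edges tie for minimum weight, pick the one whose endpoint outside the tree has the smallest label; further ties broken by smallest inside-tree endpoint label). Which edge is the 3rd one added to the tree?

Quito-Riga

Prim, starting at Hanoi.
Step 1: cheapest edge leaving the tree is Cairo-Hanoi (3); add Cairo.
Step 2: cheapest edge leaving the tree is Cairo-Quito (8); add Quito.
Step 3: cheapest edge leaving the tree is Quito-Riga (8); add Riga.
Step 4: cheapest edge leaving the tree is Riga-Seoul (3); add Seoul.
The 3rd edge added is Quito-Riga.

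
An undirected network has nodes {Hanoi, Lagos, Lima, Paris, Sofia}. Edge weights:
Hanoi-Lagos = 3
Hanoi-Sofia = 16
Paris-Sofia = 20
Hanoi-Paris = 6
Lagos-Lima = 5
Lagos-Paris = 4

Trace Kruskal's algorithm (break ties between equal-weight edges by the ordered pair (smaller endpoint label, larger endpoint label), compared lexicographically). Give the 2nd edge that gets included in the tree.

Kruskal's algorithm — process edges by increasing weight (ties by edge label):
Hanoi-Lagos (3): add. Components now {Hanoi,Lagos} {Paris} {Sofia} {Lima}
Lagos-Paris (4): add. Components now {Hanoi,Lagos,Paris} {Sofia} {Lima}
Lagos-Lima (5): add. Components now {Hanoi,Lagos,Lima,Paris} {Sofia}
Hanoi-Paris (6): skip — Hanoi and Paris already connected.
Hanoi-Sofia (16): add. Components now {Hanoi,Lagos,Lima,Paris,Sofia}
The 2nd edge added is Lagos-Paris.

Lagos-Paris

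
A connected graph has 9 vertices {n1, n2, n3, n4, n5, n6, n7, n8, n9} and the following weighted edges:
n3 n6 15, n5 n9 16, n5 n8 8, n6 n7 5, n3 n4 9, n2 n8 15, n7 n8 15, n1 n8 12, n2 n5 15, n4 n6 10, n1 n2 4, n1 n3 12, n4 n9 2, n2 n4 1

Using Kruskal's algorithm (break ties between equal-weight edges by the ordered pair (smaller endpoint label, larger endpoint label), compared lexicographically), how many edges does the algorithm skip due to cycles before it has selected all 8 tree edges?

1

Sort edges by weight, then run Kruskal:
n2 n4 (1): add — endpoints in different components.
n4 n9 (2): add — endpoints in different components.
n1 n2 (4): add — endpoints in different components.
n6 n7 (5): add — endpoints in different components.
n5 n8 (8): add — endpoints in different components.
n3 n4 (9): add — endpoints in different components.
n4 n6 (10): add — endpoints in different components.
n1 n3 (12): skip — n1 and n3 already connected.
n1 n8 (12): add — endpoints in different components.
Edges rejected before the tree was complete: 1.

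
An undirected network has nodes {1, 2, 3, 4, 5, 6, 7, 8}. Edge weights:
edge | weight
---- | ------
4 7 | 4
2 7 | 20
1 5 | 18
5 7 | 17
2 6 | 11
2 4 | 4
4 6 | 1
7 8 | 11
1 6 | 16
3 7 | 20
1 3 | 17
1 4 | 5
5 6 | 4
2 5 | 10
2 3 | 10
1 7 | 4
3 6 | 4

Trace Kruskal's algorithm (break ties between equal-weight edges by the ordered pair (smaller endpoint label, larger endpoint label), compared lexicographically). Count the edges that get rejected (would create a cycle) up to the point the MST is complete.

Sort edges by weight, then run Kruskal:
4 6 (1): add — endpoints in different components.
1 7 (4): add — endpoints in different components.
2 4 (4): add — endpoints in different components.
3 6 (4): add — endpoints in different components.
4 7 (4): add — endpoints in different components.
5 6 (4): add — endpoints in different components.
1 4 (5): skip — 1 and 4 already connected.
2 3 (10): skip — 2 and 3 already connected.
2 5 (10): skip — 2 and 5 already connected.
2 6 (11): skip — 2 and 6 already connected.
7 8 (11): add — endpoints in different components.
Edges rejected before the tree was complete: 4.

4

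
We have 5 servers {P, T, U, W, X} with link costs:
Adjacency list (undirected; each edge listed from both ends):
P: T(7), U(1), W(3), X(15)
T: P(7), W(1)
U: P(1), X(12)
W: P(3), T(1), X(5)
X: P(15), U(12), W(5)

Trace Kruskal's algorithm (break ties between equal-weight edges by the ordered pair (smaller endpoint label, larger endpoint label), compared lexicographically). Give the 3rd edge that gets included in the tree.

Kruskal: consider edges lightest-first.
P U (1): add. Components now {P,U} {W} {X} {T}
T W (1): add. Components now {P,U} {T,W} {X}
P W (3): add. Components now {P,T,U,W} {X}
W X (5): add. Components now {P,T,U,W,X}
The 3rd edge added is P W.

P-W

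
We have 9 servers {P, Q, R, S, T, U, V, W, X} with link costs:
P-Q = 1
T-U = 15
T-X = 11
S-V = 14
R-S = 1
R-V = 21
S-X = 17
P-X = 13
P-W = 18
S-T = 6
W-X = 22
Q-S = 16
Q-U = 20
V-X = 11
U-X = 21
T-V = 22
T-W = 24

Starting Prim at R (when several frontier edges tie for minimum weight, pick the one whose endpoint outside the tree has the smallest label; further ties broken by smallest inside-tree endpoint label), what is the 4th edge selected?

V-X

Prim's algorithm from R:
Step 1: cheapest edge leaving the tree is R-S (1); add S.
Step 2: cheapest edge leaving the tree is S-T (6); add T.
Step 3: cheapest edge leaving the tree is T-X (11); add X.
Step 4: cheapest edge leaving the tree is V-X (11); add V.
Step 5: cheapest edge leaving the tree is P-X (13); add P.
Step 6: cheapest edge leaving the tree is P-Q (1); add Q.
Step 7: cheapest edge leaving the tree is T-U (15); add U.
Step 8: cheapest edge leaving the tree is P-W (18); add W.
The 4th edge added is V-X.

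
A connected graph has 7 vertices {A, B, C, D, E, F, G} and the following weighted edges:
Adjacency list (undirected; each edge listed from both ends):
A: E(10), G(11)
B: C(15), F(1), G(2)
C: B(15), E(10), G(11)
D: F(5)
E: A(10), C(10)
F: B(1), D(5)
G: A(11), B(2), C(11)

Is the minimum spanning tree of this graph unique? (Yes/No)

Kruskal's algorithm — process edges by increasing weight (ties by edge label):
B F (1): add — endpoints in different components.
B G (2): add — endpoints in different components.
D F (5): add — endpoints in different components.
A E (10): add — endpoints in different components.
C E (10): add — endpoints in different components.
A G (11): add — endpoints in different components.
Non-tree edge C G has weight 11, equal to the heaviest edge on its tree cycle — swapping gives another MST of the same weight. Not unique.

No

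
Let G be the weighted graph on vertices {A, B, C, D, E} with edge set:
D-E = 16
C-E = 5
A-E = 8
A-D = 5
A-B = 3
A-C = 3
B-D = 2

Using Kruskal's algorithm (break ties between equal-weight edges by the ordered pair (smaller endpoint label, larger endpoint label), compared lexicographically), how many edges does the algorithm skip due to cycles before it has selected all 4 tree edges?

Kruskal: consider edges lightest-first.
B-D (2): add. Components now {A} {B,D} {C} {E}
A-B (3): add. Components now {A,B,D} {C} {E}
A-C (3): add. Components now {A,B,C,D} {E}
A-D (5): skip — A and D already connected.
C-E (5): add. Components now {A,B,C,D,E}
Edges rejected before the tree was complete: 1.

1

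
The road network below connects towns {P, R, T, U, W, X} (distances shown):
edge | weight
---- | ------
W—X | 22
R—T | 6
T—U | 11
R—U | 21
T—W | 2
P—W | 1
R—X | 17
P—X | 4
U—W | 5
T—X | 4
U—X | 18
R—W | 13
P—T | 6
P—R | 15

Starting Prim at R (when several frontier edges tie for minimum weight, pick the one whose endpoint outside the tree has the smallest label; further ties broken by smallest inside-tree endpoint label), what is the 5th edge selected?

U-W

Grow the tree from R using Prim:
Step 1: frontier [R—T 6, R—W 13, P—R 15, R—X 17, R—U 21] → take R—T (6); add T.
Step 2: frontier [R—W 13, P—R 15, R—X 17, R—U 21, T—W 2, T—X 4, P—T 6, T—U 11] → take T—W (2); add W.
Step 3: frontier [P—R 15, R—X 17, R—U 21, T—X 4, P—T 6, T—U 11, P—W 1, U—W 5, W—X 22] → take P—W (1); add P.
Step 4: frontier [P—X 4, R—X 17, R—U 21, T—X 4, T—U 11, U—W 5, W—X 22] → take P—X (4); add X.
Step 5: frontier [R—U 21, T—U 11, U—W 5, U—X 18] → take U—W (5); add U.
The 5th edge added is U—W.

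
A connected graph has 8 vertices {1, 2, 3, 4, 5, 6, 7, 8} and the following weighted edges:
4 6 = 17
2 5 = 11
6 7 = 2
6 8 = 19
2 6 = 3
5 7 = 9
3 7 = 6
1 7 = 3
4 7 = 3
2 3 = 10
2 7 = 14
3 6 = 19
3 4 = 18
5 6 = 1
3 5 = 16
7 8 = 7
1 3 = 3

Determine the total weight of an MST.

22

Grow the tree from 6 using Prim:
Step 1: cheapest edge leaving the tree is 5 6 (1); add 5.
Step 2: cheapest edge leaving the tree is 6 7 (2); add 7.
Step 3: cheapest edge leaving the tree is 1 7 (3); add 1.
Step 4: cheapest edge leaving the tree is 2 6 (3); add 2.
Step 5: cheapest edge leaving the tree is 1 3 (3); add 3.
Step 6: cheapest edge leaving the tree is 4 7 (3); add 4.
Step 7: cheapest edge leaving the tree is 7 8 (7); add 8.
MST edges: 5 6, 6 7, 1 7, 2 6, 1 3, 4 7, 7 8; total weight 1+2+3+3+3+3+7 = 22.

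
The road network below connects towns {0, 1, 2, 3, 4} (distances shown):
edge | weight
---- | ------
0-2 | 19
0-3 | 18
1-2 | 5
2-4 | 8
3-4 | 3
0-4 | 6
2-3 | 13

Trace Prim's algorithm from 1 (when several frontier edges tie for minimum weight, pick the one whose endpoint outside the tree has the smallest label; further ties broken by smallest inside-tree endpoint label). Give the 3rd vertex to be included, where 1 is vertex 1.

Prim, starting at 1.
Step 1: cheapest edge leaving the tree is 1-2 (5); add 2.
Step 2: cheapest edge leaving the tree is 2-4 (8); add 4.
Step 3: cheapest edge leaving the tree is 3-4 (3); add 3.
Step 4: cheapest edge leaving the tree is 0-4 (6); add 0.
Vertex order: 1, 2, 4, 3, 0. The 3rd vertex is 4.

4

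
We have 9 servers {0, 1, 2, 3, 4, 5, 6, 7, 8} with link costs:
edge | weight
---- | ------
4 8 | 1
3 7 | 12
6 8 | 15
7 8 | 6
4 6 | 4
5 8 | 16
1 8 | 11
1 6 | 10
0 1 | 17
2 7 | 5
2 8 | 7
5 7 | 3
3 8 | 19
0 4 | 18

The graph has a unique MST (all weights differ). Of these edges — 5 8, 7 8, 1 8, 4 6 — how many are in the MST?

2

Sort edges by weight, then run Kruskal:
4 8 (1): add — endpoints in different components.
5 7 (3): add — endpoints in different components.
4 6 (4): add — endpoints in different components.
2 7 (5): add — endpoints in different components.
7 8 (6): add — endpoints in different components.
2 8 (7): skip — 2 and 8 already connected.
1 6 (10): add — endpoints in different components.
1 8 (11): skip — 1 and 8 already connected.
3 7 (12): add — endpoints in different components.
6 8 (15): skip — 6 and 8 already connected.
5 8 (16): skip — 5 and 8 already connected.
0 1 (17): add — endpoints in different components.
MST edge set: {4 8, 5 7, 4 6, 2 7, 7 8, 1 6, 3 7, 0 1}.
Of the listed edges, {7 8, 4 6} are in the MST → 2.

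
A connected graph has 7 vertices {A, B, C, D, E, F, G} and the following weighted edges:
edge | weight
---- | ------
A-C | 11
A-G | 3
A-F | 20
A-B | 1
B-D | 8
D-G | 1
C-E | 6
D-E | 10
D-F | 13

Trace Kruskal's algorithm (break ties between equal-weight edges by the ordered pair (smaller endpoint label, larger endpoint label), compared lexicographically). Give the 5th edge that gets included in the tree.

D-E

Kruskal's algorithm — process edges by increasing weight (ties by edge label):
A-B (1): add. Components now {A,B} {C} {D} {E} {F} {G}
D-G (1): add. Components now {A,B} {C} {D,G} {E} {F}
A-G (3): add. Components now {A,B,D,G} {C} {E} {F}
C-E (6): add. Components now {A,B,D,G} {C,E} {F}
B-D (8): skip — B and D already connected.
D-E (10): add. Components now {A,B,C,D,E,G} {F}
A-C (11): skip — A and C already connected.
D-F (13): add. Components now {A,B,C,D,E,F,G}
The 5th edge added is D-E.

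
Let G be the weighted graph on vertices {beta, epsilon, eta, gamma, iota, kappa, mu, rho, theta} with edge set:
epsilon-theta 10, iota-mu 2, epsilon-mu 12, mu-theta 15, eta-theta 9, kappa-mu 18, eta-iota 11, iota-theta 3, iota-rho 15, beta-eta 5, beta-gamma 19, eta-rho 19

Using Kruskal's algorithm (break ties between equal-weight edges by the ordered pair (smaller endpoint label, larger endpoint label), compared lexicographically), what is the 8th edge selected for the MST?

beta-gamma

Sort edges by weight, then run Kruskal:
iota-mu (2): add — endpoints in different components.
iota-theta (3): add — endpoints in different components.
beta-eta (5): add — endpoints in different components.
eta-theta (9): add — endpoints in different components.
epsilon-theta (10): add — endpoints in different components.
eta-iota (11): skip — eta and iota already connected.
epsilon-mu (12): skip — epsilon and mu already connected.
iota-rho (15): add — endpoints in different components.
mu-theta (15): skip — theta and mu already connected.
kappa-mu (18): add — endpoints in different components.
beta-gamma (19): add — endpoints in different components.
The 8th edge added is beta-gamma.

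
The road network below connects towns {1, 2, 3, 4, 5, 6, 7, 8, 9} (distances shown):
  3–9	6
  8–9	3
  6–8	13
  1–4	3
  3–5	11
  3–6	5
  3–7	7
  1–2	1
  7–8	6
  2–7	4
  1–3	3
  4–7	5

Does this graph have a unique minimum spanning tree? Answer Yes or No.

No

Kruskal's algorithm — process edges by increasing weight (ties by edge label):
1–2 (1): add — endpoints in different components.
1–3 (3): add — endpoints in different components.
1–4 (3): add — endpoints in different components.
8–9 (3): add — endpoints in different components.
2–7 (4): add — endpoints in different components.
3–6 (5): add — endpoints in different components.
4–7 (5): skip — 4 and 7 already connected.
3–9 (6): add — endpoints in different components.
7–8 (6): skip — 7 and 8 already connected.
3–7 (7): skip — 3 and 7 already connected.
3–5 (11): add — endpoints in different components.
Non-tree edge 7–8 has weight 6, equal to the heaviest edge on its tree cycle — swapping gives another MST of the same weight. Not unique.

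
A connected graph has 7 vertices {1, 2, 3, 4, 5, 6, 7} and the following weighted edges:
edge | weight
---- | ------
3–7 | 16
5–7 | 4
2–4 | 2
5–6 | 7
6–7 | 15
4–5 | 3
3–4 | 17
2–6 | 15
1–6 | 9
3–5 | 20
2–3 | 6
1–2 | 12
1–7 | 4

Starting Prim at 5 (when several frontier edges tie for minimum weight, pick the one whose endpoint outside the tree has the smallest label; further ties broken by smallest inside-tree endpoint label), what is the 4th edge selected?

1-7

Grow the tree from 5 using Prim:
Step 1: frontier [4–5 3, 5–7 4, 5–6 7, 3–5 20] → take 4–5 (3); add 4.
Step 2: frontier [2–4 2, 3–4 17, 5–7 4, 5–6 7, 3–5 20] → take 2–4 (2); add 2.
Step 3: frontier [2–3 6, 1–2 12, 2–6 15, 3–4 17, 5–7 4, 5–6 7, 3–5 20] → take 5–7 (4); add 7.
Step 4: frontier [2–3 6, 1–2 12, 2–6 15, 3–4 17, 5–6 7, 3–5 20, 1–7 4, 6–7 15, 3–7 16] → take 1–7 (4); add 1.
Step 5: frontier [1–6 9, 2–3 6, 2–6 15, 3–4 17, 5–6 7, 3–5 20, 6–7 15, 3–7 16] → take 2–3 (6); add 3.
Step 6: frontier [1–6 9, 2–6 15, 5–6 7, 6–7 15] → take 5–6 (7); add 6.
The 4th edge added is 1–7.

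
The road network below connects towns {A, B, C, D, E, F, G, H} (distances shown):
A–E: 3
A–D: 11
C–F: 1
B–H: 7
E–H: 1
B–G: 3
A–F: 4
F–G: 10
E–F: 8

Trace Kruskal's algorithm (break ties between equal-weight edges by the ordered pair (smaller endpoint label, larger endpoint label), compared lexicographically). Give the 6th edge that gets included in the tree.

Sort edges by weight, then run Kruskal:
C–F (1): add — endpoints in different components.
E–H (1): add — endpoints in different components.
A–E (3): add — endpoints in different components.
B–G (3): add — endpoints in different components.
A–F (4): add — endpoints in different components.
B–H (7): add — endpoints in different components.
E–F (8): skip — E and F already connected.
F–G (10): skip — F and G already connected.
A–D (11): add — endpoints in different components.
The 6th edge added is B–H.

B-H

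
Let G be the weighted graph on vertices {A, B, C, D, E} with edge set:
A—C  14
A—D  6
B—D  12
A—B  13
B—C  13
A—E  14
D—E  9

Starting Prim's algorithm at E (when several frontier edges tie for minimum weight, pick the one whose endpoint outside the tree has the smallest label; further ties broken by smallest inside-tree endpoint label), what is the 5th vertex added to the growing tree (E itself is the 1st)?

Prim's algorithm from E:
Step 1: frontier [D—E 9, A—E 14] → take D—E (9); add D.
Step 2: frontier [A—D 6, B—D 12, A—E 14] → take A—D (6); add A.
Step 3: frontier [A—B 13, A—C 14, B—D 12] → take B—D (12); add B.
Step 4: frontier [A—C 14, B—C 13] → take B—C (13); add C.
Vertex order: E, D, A, B, C. The 5th vertex is C.

C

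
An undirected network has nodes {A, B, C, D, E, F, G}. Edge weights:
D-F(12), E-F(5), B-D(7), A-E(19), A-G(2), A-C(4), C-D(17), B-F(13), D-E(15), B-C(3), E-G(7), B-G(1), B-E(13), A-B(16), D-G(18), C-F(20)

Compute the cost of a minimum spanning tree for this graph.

Grow the tree from A using Prim:
Step 1: cheapest edge leaving the tree is A-G (2); add G.
Step 2: cheapest edge leaving the tree is B-G (1); add B.
Step 3: cheapest edge leaving the tree is B-C (3); add C.
Step 4: cheapest edge leaving the tree is B-D (7); add D.
Step 5: cheapest edge leaving the tree is E-G (7); add E.
Step 6: cheapest edge leaving the tree is E-F (5); add F.
MST edges: A-G, B-G, B-C, B-D, E-G, E-F; total weight 2+1+3+7+7+5 = 25.

25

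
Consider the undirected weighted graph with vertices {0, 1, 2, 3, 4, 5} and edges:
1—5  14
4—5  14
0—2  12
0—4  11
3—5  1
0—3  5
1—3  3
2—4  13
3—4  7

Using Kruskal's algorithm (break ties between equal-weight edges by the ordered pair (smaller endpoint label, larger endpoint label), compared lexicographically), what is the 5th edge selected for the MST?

0-2

Kruskal: consider edges lightest-first.
3—5 (1): add. Components now {0} {1} {2} {3,5} {4}
1—3 (3): add. Components now {0} {1,3,5} {2} {4}
0—3 (5): add. Components now {0,1,3,5} {2} {4}
3—4 (7): add. Components now {0,1,3,4,5} {2}
0—4 (11): skip — 0 and 4 already connected.
0—2 (12): add. Components now {0,1,2,3,4,5}
The 5th edge added is 0—2.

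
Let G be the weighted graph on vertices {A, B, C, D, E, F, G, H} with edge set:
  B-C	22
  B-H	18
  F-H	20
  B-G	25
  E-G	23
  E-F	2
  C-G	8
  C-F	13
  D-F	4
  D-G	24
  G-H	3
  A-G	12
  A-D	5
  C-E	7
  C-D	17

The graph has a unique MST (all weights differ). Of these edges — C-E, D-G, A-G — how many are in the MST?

1

Kruskal: consider edges lightest-first.
E-F (2): add — endpoints in different components.
G-H (3): add — endpoints in different components.
D-F (4): add — endpoints in different components.
A-D (5): add — endpoints in different components.
C-E (7): add — endpoints in different components.
C-G (8): add — endpoints in different components.
A-G (12): skip — A and G already connected.
C-F (13): skip — C and F already connected.
C-D (17): skip — C and D already connected.
B-H (18): add — endpoints in different components.
MST edge set: {E-F, G-H, D-F, A-D, C-E, C-G, B-H}.
Of the listed edges, {C-E} are in the MST → 1.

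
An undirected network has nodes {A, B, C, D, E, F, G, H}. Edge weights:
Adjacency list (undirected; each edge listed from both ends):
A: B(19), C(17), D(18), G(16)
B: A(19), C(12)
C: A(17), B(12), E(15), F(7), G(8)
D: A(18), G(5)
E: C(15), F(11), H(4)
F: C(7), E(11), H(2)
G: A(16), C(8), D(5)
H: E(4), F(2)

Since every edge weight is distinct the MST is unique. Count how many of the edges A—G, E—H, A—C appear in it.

Sort edges by weight, then run Kruskal:
F—H (2): add — endpoints in different components.
E—H (4): add — endpoints in different components.
D—G (5): add — endpoints in different components.
C—F (7): add — endpoints in different components.
C—G (8): add — endpoints in different components.
E—F (11): skip — E and F already connected.
B—C (12): add — endpoints in different components.
C—E (15): skip — C and E already connected.
A—G (16): add — endpoints in different components.
MST edge set: {F—H, E—H, D—G, C—F, C—G, B—C, A—G}.
Of the listed edges, {A—G, E—H} are in the MST → 2.

2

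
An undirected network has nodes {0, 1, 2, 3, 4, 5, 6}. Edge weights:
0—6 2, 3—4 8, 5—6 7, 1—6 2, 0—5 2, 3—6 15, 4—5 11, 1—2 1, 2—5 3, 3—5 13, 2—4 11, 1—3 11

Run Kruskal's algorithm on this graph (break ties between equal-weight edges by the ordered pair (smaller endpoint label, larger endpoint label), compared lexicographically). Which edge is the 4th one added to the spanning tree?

1-6

Kruskal's algorithm — process edges by increasing weight (ties by edge label):
1—2 (1): add. Components now {0} {1,2} {3} {4} {5} {6}
0—5 (2): add. Components now {0,5} {1,2} {3} {4} {6}
0—6 (2): add. Components now {0,5,6} {1,2} {3} {4}
1—6 (2): add. Components now {0,1,2,5,6} {3} {4}
2—5 (3): skip — 2 and 5 already connected.
5—6 (7): skip — 5 and 6 already connected.
3—4 (8): add. Components now {0,1,2,5,6} {3,4}
1—3 (11): add. Components now {0,1,2,3,4,5,6}
The 4th edge added is 1—6.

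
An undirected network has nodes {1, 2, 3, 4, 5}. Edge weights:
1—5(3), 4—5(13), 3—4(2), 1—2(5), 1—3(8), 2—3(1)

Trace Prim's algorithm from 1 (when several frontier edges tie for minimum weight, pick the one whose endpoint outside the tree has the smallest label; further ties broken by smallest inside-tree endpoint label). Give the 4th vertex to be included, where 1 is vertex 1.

Prim's algorithm from 1:
Step 1: frontier [1—5 3, 1—2 5, 1—3 8] → take 1—5 (3); add 5.
Step 2: frontier [1—2 5, 1—3 8, 4—5 13] → take 1—2 (5); add 2.
Step 3: frontier [1—3 8, 2—3 1, 4—5 13] → take 2—3 (1); add 3.
Step 4: frontier [3—4 2, 4—5 13] → take 3—4 (2); add 4.
Vertex order: 1, 5, 2, 3, 4. The 4th vertex is 3.

3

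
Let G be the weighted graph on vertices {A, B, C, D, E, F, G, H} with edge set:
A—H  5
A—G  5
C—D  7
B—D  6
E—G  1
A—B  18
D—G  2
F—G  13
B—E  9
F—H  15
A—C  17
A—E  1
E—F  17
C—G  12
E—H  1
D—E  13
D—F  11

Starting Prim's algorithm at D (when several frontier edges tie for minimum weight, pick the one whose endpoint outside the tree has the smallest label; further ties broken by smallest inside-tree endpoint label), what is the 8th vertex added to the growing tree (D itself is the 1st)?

F

Grow the tree from D using Prim:
Step 1: cheapest edge leaving the tree is D—G (2); add G.
Step 2: cheapest edge leaving the tree is E—G (1); add E.
Step 3: cheapest edge leaving the tree is A—E (1); add A.
Step 4: cheapest edge leaving the tree is E—H (1); add H.
Step 5: cheapest edge leaving the tree is B—D (6); add B.
Step 6: cheapest edge leaving the tree is C—D (7); add C.
Step 7: cheapest edge leaving the tree is D—F (11); add F.
Vertex order: D, G, E, A, H, B, C, F. The 8th vertex is F.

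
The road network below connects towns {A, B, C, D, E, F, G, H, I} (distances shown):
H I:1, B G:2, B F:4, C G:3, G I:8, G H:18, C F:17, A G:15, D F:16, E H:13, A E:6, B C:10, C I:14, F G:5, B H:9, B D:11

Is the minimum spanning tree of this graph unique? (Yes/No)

Yes

Kruskal: consider edges lightest-first.
H I (1): add — endpoints in different components.
B G (2): add — endpoints in different components.
C G (3): add — endpoints in different components.
B F (4): add — endpoints in different components.
F G (5): skip — F and G already connected.
A E (6): add — endpoints in different components.
G I (8): add — endpoints in different components.
B H (9): skip — B and H already connected.
B C (10): skip — B and C already connected.
B D (11): add — endpoints in different components.
E H (13): add — endpoints in different components.
Every non-tree edge has weight strictly greater than the heaviest edge on the tree path between its endpoints, so the MST is unique.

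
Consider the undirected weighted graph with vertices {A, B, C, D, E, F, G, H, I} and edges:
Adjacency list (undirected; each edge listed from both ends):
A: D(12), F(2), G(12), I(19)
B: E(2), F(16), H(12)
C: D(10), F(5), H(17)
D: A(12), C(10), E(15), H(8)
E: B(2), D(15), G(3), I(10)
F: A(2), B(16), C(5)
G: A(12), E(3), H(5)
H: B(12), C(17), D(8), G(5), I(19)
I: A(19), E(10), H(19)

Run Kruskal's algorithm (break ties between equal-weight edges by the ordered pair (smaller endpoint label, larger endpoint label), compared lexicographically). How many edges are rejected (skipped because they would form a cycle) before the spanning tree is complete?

0

Kruskal's algorithm — process edges by increasing weight (ties by edge label):
A-F (2): add — endpoints in different components.
B-E (2): add — endpoints in different components.
E-G (3): add — endpoints in different components.
C-F (5): add — endpoints in different components.
G-H (5): add — endpoints in different components.
D-H (8): add — endpoints in different components.
C-D (10): add — endpoints in different components.
E-I (10): add — endpoints in different components.
Edges rejected before the tree was complete: 0.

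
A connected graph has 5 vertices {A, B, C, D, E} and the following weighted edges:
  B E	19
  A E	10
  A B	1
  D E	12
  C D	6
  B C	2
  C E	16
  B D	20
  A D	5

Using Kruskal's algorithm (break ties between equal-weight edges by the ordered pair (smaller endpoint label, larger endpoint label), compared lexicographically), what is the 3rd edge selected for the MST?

A-D

Kruskal's algorithm — process edges by increasing weight (ties by edge label):
A B (1): add — endpoints in different components.
B C (2): add — endpoints in different components.
A D (5): add — endpoints in different components.
C D (6): skip — C and D already connected.
A E (10): add — endpoints in different components.
The 3rd edge added is A D.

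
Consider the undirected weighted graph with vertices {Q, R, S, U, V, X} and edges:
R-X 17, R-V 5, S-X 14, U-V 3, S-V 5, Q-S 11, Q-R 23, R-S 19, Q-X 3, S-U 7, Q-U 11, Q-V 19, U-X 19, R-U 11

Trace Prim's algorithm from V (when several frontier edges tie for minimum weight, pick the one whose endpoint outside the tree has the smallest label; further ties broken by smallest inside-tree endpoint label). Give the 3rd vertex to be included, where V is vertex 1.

Grow the tree from V using Prim:
Step 1: frontier [U-V 3, R-V 5, S-V 5, Q-V 19] → take U-V (3); add U.
Step 2: frontier [S-U 7, Q-U 11, R-U 11, U-X 19, R-V 5, S-V 5, Q-V 19] → take R-V (5); add R.
Step 3: frontier [R-X 17, R-S 19, Q-R 23, S-U 7, Q-U 11, U-X 19, S-V 5, Q-V 19] → take S-V (5); add S.
Step 4: frontier [R-X 17, Q-R 23, Q-S 11, S-X 14, Q-U 11, U-X 19, Q-V 19] → take Q-S (11); add Q.
Step 5: frontier [Q-X 3, R-X 17, S-X 14, U-X 19] → take Q-X (3); add X.
Vertex order: V, U, R, S, Q, X. The 3rd vertex is R.

R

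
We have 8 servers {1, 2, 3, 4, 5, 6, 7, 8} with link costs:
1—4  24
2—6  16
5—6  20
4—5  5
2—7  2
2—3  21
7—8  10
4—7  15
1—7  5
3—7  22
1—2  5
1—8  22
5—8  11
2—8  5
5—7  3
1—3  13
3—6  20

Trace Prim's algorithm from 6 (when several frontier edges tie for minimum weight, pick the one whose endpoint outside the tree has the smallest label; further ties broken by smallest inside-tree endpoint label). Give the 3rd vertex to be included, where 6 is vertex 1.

Grow the tree from 6 using Prim:
Step 1: cheapest edge leaving the tree is 2—6 (16); add 2.
Step 2: cheapest edge leaving the tree is 2—7 (2); add 7.
Step 3: cheapest edge leaving the tree is 5—7 (3); add 5.
Step 4: cheapest edge leaving the tree is 1—2 (5); add 1.
Step 5: cheapest edge leaving the tree is 4—5 (5); add 4.
Step 6: cheapest edge leaving the tree is 2—8 (5); add 8.
Step 7: cheapest edge leaving the tree is 1—3 (13); add 3.
Vertex order: 6, 2, 7, 5, 1, 4, 8, 3. The 3rd vertex is 7.

7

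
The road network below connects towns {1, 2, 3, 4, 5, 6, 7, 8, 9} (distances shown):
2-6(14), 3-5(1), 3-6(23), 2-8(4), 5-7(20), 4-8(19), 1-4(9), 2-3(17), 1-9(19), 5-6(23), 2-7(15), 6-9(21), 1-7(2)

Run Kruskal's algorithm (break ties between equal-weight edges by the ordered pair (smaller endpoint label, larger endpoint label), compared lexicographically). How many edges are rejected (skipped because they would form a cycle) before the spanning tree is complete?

Kruskal: consider edges lightest-first.
3-5 (1): add — endpoints in different components.
1-7 (2): add — endpoints in different components.
2-8 (4): add — endpoints in different components.
1-4 (9): add — endpoints in different components.
2-6 (14): add — endpoints in different components.
2-7 (15): add — endpoints in different components.
2-3 (17): add — endpoints in different components.
1-9 (19): add — endpoints in different components.
Edges rejected before the tree was complete: 0.

0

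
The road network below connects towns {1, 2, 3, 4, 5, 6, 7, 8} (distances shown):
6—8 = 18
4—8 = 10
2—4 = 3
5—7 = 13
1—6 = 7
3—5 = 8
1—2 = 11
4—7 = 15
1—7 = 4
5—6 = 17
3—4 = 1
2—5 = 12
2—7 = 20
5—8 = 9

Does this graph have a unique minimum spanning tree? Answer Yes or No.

Kruskal: consider edges lightest-first.
3—4 (1): add — endpoints in different components.
2—4 (3): add — endpoints in different components.
1—7 (4): add — endpoints in different components.
1—6 (7): add — endpoints in different components.
3—5 (8): add — endpoints in different components.
5—8 (9): add — endpoints in different components.
4—8 (10): skip — 4 and 8 already connected.
1—2 (11): add — endpoints in different components.
Every non-tree edge has weight strictly greater than the heaviest edge on the tree path between its endpoints, so the MST is unique.

Yes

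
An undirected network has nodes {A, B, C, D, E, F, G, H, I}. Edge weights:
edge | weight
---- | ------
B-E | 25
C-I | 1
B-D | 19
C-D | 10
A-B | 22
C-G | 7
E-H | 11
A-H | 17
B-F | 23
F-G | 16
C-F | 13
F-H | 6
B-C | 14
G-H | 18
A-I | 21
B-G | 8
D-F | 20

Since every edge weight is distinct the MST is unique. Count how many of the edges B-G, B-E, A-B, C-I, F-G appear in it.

2

Kruskal's algorithm — process edges by increasing weight (ties by edge label):
C-I (1): add — endpoints in different components.
F-H (6): add — endpoints in different components.
C-G (7): add — endpoints in different components.
B-G (8): add — endpoints in different components.
C-D (10): add — endpoints in different components.
E-H (11): add — endpoints in different components.
C-F (13): add — endpoints in different components.
B-C (14): skip — B and C already connected.
F-G (16): skip — F and G already connected.
A-H (17): add — endpoints in different components.
MST edge set: {C-I, F-H, C-G, B-G, C-D, E-H, C-F, A-H}.
Of the listed edges, {B-G, C-I} are in the MST → 2.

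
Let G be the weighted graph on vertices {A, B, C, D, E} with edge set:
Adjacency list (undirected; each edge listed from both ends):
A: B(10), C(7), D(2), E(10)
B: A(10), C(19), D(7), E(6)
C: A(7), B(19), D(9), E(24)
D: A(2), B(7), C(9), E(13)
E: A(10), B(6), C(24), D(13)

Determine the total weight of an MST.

Prim, starting at D.
Step 1: frontier [A–D 2, B–D 7, C–D 9, D–E 13] → take A–D (2); add A.
Step 2: frontier [A–C 7, A–B 10, A–E 10, B–D 7, C–D 9, D–E 13] → take B–D (7); add B.
Step 3: frontier [A–C 7, A–E 10, B–E 6, B–C 19, C–D 9, D–E 13] → take B–E (6); add E.
Step 4: frontier [A–C 7, B–C 19, C–D 9, C–E 24] → take A–C (7); add C.
MST edges: A–D, B–D, B–E, A–C; total weight 2+7+6+7 = 22.

22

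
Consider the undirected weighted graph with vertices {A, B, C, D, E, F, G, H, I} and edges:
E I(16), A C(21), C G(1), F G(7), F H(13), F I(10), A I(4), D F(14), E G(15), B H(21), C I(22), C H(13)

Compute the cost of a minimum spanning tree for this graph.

Kruskal: consider edges lightest-first.
C G (1): add — endpoints in different components.
A I (4): add — endpoints in different components.
F G (7): add — endpoints in different components.
F I (10): add — endpoints in different components.
C H (13): add — endpoints in different components.
F H (13): skip — F and H already connected.
D F (14): add — endpoints in different components.
E G (15): add — endpoints in different components.
E I (16): skip — E and I already connected.
A C (21): skip — A and C already connected.
B H (21): add — endpoints in different components.
MST edges: C G, A I, F G, F I, C H, D F, E G, B H; total weight 1+4+7+10+13+14+15+21 = 85.

85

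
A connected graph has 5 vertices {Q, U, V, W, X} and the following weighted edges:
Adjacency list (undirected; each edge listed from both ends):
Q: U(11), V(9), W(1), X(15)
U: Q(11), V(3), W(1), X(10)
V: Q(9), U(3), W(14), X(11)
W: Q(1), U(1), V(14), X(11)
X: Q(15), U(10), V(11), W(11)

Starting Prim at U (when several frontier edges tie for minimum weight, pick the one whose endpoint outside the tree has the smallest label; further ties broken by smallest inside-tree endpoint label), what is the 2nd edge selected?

Q-W

Prim, starting at U.
Step 1: frontier [U–W 1, U–V 3, U–X 10, Q–U 11] → take U–W (1); add W.
Step 2: frontier [U–V 3, U–X 10, Q–U 11, Q–W 1, W–X 11, V–W 14] → take Q–W (1); add Q.
Step 3: frontier [Q–V 9, Q–X 15, U–V 3, U–X 10, W–X 11, V–W 14] → take U–V (3); add V.
Step 4: frontier [Q–X 15, U–X 10, V–X 11, W–X 11] → take U–X (10); add X.
The 2nd edge added is Q–W.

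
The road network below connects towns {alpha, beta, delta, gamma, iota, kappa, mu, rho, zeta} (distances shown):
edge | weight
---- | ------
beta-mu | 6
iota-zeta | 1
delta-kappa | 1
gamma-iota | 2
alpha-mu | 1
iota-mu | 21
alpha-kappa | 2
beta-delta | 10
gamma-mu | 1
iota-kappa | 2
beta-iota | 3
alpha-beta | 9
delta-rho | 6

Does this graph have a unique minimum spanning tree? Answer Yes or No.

No

Sort edges by weight, then run Kruskal:
alpha-mu (1): add — endpoints in different components.
delta-kappa (1): add — endpoints in different components.
gamma-mu (1): add — endpoints in different components.
iota-zeta (1): add — endpoints in different components.
alpha-kappa (2): add — endpoints in different components.
gamma-iota (2): add — endpoints in different components.
iota-kappa (2): skip — iota and kappa already connected.
beta-iota (3): add — endpoints in different components.
beta-mu (6): skip — beta and mu already connected.
delta-rho (6): add — endpoints in different components.
Non-tree edge iota-kappa has weight 2, equal to the heaviest edge on its tree cycle — swapping gives another MST of the same weight. Not unique.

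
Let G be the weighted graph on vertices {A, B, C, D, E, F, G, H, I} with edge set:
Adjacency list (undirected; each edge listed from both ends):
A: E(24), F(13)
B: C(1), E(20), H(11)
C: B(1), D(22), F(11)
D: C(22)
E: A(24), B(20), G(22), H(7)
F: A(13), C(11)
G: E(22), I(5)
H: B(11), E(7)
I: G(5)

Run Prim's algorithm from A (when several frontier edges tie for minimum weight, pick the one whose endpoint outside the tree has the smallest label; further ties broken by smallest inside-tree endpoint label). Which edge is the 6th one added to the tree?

C-D

Prim, starting at A.
Step 1: cheapest edge leaving the tree is A—F (13); add F.
Step 2: cheapest edge leaving the tree is C—F (11); add C.
Step 3: cheapest edge leaving the tree is B—C (1); add B.
Step 4: cheapest edge leaving the tree is B—H (11); add H.
Step 5: cheapest edge leaving the tree is E—H (7); add E.
Step 6: cheapest edge leaving the tree is C—D (22); add D.
Step 7: cheapest edge leaving the tree is E—G (22); add G.
Step 8: cheapest edge leaving the tree is G—I (5); add I.
The 6th edge added is C—D.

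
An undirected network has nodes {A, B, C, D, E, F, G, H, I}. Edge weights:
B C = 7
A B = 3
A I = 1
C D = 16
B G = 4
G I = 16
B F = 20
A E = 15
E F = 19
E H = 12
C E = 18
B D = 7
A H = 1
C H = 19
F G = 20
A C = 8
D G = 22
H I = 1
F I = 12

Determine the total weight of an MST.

47

Kruskal: consider edges lightest-first.
A H (1): add — endpoints in different components.
A I (1): add — endpoints in different components.
H I (1): skip — H and I already connected.
A B (3): add — endpoints in different components.
B G (4): add — endpoints in different components.
B C (7): add — endpoints in different components.
B D (7): add — endpoints in different components.
A C (8): skip — A and C already connected.
E H (12): add — endpoints in different components.
F I (12): add — endpoints in different components.
MST edges: A H, A I, A B, B G, B C, B D, E H, F I; total weight 1+1+3+4+7+7+12+12 = 47.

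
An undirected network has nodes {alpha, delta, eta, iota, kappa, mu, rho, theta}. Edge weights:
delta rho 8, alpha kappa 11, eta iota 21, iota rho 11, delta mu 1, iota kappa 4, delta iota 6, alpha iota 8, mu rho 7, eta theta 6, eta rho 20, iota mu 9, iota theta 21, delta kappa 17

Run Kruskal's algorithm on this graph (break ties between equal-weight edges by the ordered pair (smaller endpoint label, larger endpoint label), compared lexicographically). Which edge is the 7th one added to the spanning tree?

eta-rho

Kruskal: consider edges lightest-first.
delta mu (1): add — endpoints in different components.
iota kappa (4): add — endpoints in different components.
delta iota (6): add — endpoints in different components.
eta theta (6): add — endpoints in different components.
mu rho (7): add — endpoints in different components.
alpha iota (8): add — endpoints in different components.
delta rho (8): skip — delta and rho already connected.
iota mu (9): skip — iota and mu already connected.
alpha kappa (11): skip — alpha and kappa already connected.
iota rho (11): skip — rho and iota already connected.
delta kappa (17): skip — delta and kappa already connected.
eta rho (20): add — endpoints in different components.
The 7th edge added is eta rho.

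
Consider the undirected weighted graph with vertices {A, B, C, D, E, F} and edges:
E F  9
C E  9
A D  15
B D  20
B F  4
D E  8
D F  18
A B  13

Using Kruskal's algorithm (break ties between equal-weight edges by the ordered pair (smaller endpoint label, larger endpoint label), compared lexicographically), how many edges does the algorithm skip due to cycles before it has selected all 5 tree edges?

0

Kruskal's algorithm — process edges by increasing weight (ties by edge label):
B F (4): add — endpoints in different components.
D E (8): add — endpoints in different components.
C E (9): add — endpoints in different components.
E F (9): add — endpoints in different components.
A B (13): add — endpoints in different components.
Edges rejected before the tree was complete: 0.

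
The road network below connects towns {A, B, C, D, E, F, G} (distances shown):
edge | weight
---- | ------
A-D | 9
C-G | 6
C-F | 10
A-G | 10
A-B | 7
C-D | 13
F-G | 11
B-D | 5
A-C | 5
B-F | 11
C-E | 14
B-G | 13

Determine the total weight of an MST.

47

Sort edges by weight, then run Kruskal:
A-C (5): add — endpoints in different components.
B-D (5): add — endpoints in different components.
C-G (6): add — endpoints in different components.
A-B (7): add — endpoints in different components.
A-D (9): skip — A and D already connected.
A-G (10): skip — A and G already connected.
C-F (10): add — endpoints in different components.
B-F (11): skip — B and F already connected.
F-G (11): skip — F and G already connected.
B-G (13): skip — B and G already connected.
C-D (13): skip — C and D already connected.
C-E (14): add — endpoints in different components.
MST edges: A-C, B-D, C-G, A-B, C-F, C-E; total weight 5+5+6+7+10+14 = 47.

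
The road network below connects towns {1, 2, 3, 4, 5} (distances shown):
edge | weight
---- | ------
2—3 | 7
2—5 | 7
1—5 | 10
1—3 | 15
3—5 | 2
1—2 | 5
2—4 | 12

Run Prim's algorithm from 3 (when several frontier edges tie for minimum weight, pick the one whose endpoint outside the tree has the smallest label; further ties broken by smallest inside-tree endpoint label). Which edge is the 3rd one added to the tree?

Grow the tree from 3 using Prim:
Step 1: frontier [3—5 2, 2—3 7, 1—3 15] → take 3—5 (2); add 5.
Step 2: frontier [2—3 7, 1—3 15, 2—5 7, 1—5 10] → take 2—3 (7); add 2.
Step 3: frontier [1—2 5, 2—4 12, 1—3 15, 1—5 10] → take 1—2 (5); add 1.
Step 4: frontier [2—4 12] → take 2—4 (12); add 4.
The 3rd edge added is 1—2.

1-2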